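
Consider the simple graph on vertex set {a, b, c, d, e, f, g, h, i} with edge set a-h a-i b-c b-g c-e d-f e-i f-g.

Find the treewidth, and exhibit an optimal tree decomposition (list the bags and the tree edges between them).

The largest bag has 2 vertices, giving width 1; this decomposition certifies tw(G) ≤ 1. G has an edge, so its treewidth is at least 1. Combining the bounds, tw(G) = 1.

Treewidth 1.
One such decomposition:
Bags: B1 = {d, f}  B2 = {f, g}  B3 = {b, g}  B4 = {b, c}  B5 = {c, e}  B6 = {e, i}  B7 = {a, i}  B8 = {a, h}
Tree: B1–B2, B2–B3, B3–B4, B4–B5, B5–B6, B6–B7, B7–B8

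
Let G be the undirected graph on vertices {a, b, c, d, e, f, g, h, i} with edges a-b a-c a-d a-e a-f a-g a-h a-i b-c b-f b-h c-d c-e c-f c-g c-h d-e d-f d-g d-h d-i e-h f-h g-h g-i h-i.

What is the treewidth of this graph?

A width-4 tree decomposition is:
Bags: B1 = {a, c, d, e, h}  B2 = {a, c, d, f, h}  B3 = {a, c, d, g, h}  B4 = {a, d, g, h, i}  B5 = {a, b, c, f, h}
Tree: B1–B2, B1–B3, B3–B4, B2–B5
Each bag holds 5 vertices, so the decomposition has width 4, which upper-bounds the treewidth. Conversely, {a, c, d, g, h} is a clique of size 5, and the vertices of any clique must share a bag in every tree decomposition; so some bag has ≥ 5 vertices and tw(G) ≥ 4. Hence tw(G) = 4 exactly.

4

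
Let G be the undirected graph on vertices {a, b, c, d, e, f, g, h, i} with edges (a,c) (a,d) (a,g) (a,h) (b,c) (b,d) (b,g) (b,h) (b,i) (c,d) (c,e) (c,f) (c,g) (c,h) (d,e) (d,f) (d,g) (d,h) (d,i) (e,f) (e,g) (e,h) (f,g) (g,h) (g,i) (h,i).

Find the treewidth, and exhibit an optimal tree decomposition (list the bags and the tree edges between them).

Treewidth 4.
One such decomposition:
Bags: B1 = {a, c, d, g, h}  B2 = {b, c, d, g, h}  B3 = {b, d, g, h, i}  B4 = {c, d, e, g, h}  B5 = {c, d, e, f, g}
Tree: B1–B2, B2–B3, B2–B4, B4–B5

Every bag has size at most 5, so the width is 5 − 1 = 4 and tw(G) ≤ 4. On the other hand G contains the 5-clique {c, d, e, g, h}. A clique must lie in a single bag of any decomposition, so no decomposition can have width below 4. Therefore the treewidth is 4.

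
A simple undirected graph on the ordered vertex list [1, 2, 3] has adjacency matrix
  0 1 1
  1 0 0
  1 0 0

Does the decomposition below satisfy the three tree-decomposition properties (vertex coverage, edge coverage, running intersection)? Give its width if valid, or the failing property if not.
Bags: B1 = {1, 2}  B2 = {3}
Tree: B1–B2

A tree decomposition must satisfy three properties: every vertex lies in some bag; for every edge, both endpoints lie together in some bag; and for every vertex, the bags containing it form a connected subtree. Here edge (1,3) lies in no bag, so the decomposition is invalid.

No — edge (1,3) lies in no bag.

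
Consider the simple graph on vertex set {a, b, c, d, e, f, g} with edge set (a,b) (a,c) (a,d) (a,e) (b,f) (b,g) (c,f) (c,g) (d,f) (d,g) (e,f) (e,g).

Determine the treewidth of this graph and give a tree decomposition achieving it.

Every bag has size at most 4, so the width is 4 − 1 = 3 and tw(G) ≤ 3. For the lower bound: the 4 vertex sets {a,b}, {d,f}, {g}, {c} are disjoint, each induces a connected subgraph, and every pair is joined by at least one edge of G. Contracting each set to a single vertex therefore yields K_{4} as a minor, and since treewidth is minor-monotone, tw(G) ≥ tw(K_{4}) = 3. Hence tw(G) = 3 exactly.

Treewidth 3.
One optimal decomposition is:
Bags: B1 = {a, b, f, g}  B2 = {a, d, f, g}  B3 = {a, c, f, g}  B4 = {a, e, f, g}
Tree: B1–B2, B2–B3, B3–B4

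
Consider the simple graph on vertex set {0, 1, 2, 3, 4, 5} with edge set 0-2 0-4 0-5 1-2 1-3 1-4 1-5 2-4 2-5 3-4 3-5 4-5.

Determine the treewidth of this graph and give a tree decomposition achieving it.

Treewidth 3.
Bags: B1 = {1, 3, 4, 5}  B2 = {1, 2, 4, 5}  B3 = {0, 2, 4, 5}
Tree: B1–B2, B2–B3

The largest bag has 4 vertices, giving width 3; this decomposition certifies tw(G) ≤ 3. Conversely, {0, 2, 4, 5} is a clique of size 4, and the vertices of any clique must share a bag in every tree decomposition; so some bag has ≥ 4 vertices and tw(G) ≥ 3. The upper and lower bounds meet at 3, so that is the treewidth.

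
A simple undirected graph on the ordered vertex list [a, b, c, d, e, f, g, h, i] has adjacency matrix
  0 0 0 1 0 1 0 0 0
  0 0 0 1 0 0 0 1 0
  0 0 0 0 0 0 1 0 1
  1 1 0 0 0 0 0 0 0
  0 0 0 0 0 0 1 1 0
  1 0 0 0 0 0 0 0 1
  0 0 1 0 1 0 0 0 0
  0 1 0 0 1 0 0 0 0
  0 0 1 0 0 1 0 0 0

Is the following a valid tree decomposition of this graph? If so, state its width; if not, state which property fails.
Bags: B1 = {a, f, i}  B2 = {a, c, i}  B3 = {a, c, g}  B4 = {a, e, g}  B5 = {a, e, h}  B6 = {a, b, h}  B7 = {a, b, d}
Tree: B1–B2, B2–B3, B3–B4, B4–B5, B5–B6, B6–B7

Checking the three conditions: (i) the bags cover all of {a, b, c, d, e, f, g, h, i}; (ii) for each edge, some bag contains both endpoints; (iii) the bags containing any fixed vertex form a subtree. All hold, so the decomposition is valid with width 3 − 1 = 2.

Yes; width 2.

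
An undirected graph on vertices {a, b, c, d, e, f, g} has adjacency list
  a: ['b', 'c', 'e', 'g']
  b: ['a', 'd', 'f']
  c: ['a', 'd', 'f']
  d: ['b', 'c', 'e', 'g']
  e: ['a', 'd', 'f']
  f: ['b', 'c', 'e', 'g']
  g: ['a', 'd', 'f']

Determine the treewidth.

3

A width-3 tree decomposition is:
Bags: B1 = {a, c, d, f}  B2 = {a, d, e, f}  B3 = {a, d, f, g}  B4 = {a, b, d, f}
Tree: B1–B2, B2–B3, B3–B4
Each bag holds 4 vertices, so the decomposition has width 3, which upper-bounds the treewidth. For the lower bound: the 4 vertex sets {c,d}, {e,f}, {a}, {g} are disjoint, each induces a connected subgraph, and every pair is joined by at least one edge of G. Contracting each set to a single vertex therefore yields K_{4} as a minor, and since treewidth is minor-monotone, tw(G) ≥ tw(K_{4}) = 3. Therefore the treewidth is 3.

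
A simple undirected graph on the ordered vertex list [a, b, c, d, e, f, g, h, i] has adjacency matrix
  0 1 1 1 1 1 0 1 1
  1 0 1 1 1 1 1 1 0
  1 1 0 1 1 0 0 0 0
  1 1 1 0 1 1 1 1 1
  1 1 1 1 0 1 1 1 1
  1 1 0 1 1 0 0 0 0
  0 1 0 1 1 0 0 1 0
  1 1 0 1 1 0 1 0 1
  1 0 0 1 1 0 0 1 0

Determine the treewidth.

4

A width-4 tree decomposition is:
Bags: B1 = {a, b, c, d, e}  B2 = {a, b, d, e, h}  B3 = {a, b, d, e, f}  B4 = {a, d, e, h, i}  B5 = {b, d, e, g, h}
Tree: B1–B2, B1–B3, B2–B4, B2–B5
The largest bag has 5 vertices, giving width 4; this decomposition certifies tw(G) ≤ 4. For the lower bound, the 5 vertices {b, d, e, g, h} are pairwise adjacent, and any tree decomposition puts a clique entirely inside one bag — forcing width ≥ 4. Therefore the treewidth is 4.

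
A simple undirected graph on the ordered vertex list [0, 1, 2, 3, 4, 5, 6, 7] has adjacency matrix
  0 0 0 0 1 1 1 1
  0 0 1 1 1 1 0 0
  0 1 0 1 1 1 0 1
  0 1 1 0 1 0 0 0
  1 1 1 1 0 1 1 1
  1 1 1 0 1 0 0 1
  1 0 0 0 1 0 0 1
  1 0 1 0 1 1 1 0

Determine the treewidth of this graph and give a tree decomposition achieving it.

Each bag holds 4 vertices, so the decomposition has width 3, which upper-bounds the treewidth. For the lower bound, the 4 vertices {0, 4, 5, 7} are pairwise adjacent, and any tree decomposition puts a clique entirely inside one bag — forcing width ≥ 3. Combining the bounds, tw(G) = 3.

Treewidth 3.
One optimal decomposition is:
Bags: B1 = {1, 2, 4, 5}  B2 = {2, 4, 5, 7}  B3 = {0, 4, 5, 7}  B4 = {0, 4, 6, 7}  B5 = {1, 2, 3, 4}
Tree: B1–B2, B2–B3, B3–B4, B1–B5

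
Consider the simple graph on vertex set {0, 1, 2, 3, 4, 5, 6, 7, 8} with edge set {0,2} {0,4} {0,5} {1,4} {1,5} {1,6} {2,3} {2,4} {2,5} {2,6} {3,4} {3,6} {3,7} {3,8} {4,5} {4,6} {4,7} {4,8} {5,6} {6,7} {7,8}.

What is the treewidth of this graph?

A width-3 tree decomposition is:
Bags: B1 = {2, 3, 4, 6}  B2 = {2, 4, 5, 6}  B3 = {0, 2, 4, 5}  B4 = {3, 4, 6, 7}  B5 = {1, 4, 5, 6}  B6 = {3, 4, 7, 8}
Tree: B1–B2, B2–B3, B1–B4, B2–B5, B4–B6
Every bag has size at most 4, so the width is 4 − 1 = 3 and tw(G) ≤ 3. On the other hand G contains the 4-clique {0, 2, 4, 5}. A clique must lie in a single bag of any decomposition, so no decomposition can have width below 3. The upper and lower bounds meet at 3, so that is the treewidth.

3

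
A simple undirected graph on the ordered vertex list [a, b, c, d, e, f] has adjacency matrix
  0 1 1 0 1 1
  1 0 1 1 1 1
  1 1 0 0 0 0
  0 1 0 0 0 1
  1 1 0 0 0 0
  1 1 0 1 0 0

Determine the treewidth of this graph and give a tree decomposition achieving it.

Treewidth 2.
One optimal decomposition is:
Bags: B1 = {a, b, c}  B2 = {a, b, e}  B3 = {a, b, f}  B4 = {b, d, f}
Tree: B1–B2, B2–B3, B3–B4

The largest bag has 3 vertices, giving width 2; this decomposition certifies tw(G) ≤ 2. Conversely, {b, d, f} is a clique of size 3, and the vertices of any clique must share a bag in every tree decomposition; so some bag has ≥ 3 vertices and tw(G) ≥ 2. Combining the bounds, tw(G) = 2.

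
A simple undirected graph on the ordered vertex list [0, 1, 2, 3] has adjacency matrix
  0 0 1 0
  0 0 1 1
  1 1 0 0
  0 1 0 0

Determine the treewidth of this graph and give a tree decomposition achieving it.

Each bag holds 2 vertices, so the decomposition has width 1, which upper-bounds the treewidth. Since G has at least one edge (e.g. 2–1), it is not an edgeless graph, so tw(G) ≥ 1. Combining the bounds, tw(G) = 1.

Treewidth 1.
One optimal decomposition is:
Bags: B1 = {1, 2}  B2 = {1, 3}  B3 = {0, 2}
Tree: B1–B2, B1–B3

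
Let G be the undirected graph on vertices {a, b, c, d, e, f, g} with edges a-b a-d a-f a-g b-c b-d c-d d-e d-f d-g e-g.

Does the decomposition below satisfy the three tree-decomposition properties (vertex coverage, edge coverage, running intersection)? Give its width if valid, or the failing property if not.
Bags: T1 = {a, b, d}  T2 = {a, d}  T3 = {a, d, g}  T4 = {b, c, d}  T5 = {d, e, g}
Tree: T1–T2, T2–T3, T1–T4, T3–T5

A tree decomposition must satisfy three properties: every vertex lies in some bag; for every edge, both endpoints lie together in some bag; and for every vertex, the bags containing it form a connected subtree. Here vertex f appears in no bag, so the decomposition is invalid.

No — vertex f appears in no bag.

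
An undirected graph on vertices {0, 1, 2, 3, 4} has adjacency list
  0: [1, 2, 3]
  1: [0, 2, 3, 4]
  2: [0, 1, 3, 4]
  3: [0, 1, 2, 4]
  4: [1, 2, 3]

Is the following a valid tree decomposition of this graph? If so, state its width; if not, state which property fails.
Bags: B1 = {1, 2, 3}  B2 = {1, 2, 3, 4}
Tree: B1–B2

No — vertex 0 appears in no bag.

A tree decomposition must satisfy three properties: every vertex lies in some bag; for every edge, both endpoints lie together in some bag; and for every vertex, the bags containing it form a connected subtree. Here vertex 0 appears in no bag, so the decomposition is invalid.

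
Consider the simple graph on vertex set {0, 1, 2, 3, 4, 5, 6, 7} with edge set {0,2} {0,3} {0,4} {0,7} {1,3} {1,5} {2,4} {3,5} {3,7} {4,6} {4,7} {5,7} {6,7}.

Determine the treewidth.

A width-2 tree decomposition is:
Bags: B1 = {0, 4, 7}  B2 = {0, 2, 4}  B3 = {0, 3, 7}  B4 = {3, 5, 7}  B5 = {4, 6, 7}  B6 = {1, 3, 5}
Tree: B1–B2, B1–B3, B3–B4, B1–B5, B4–B6
The largest bag has 3 vertices, giving width 2; this decomposition certifies tw(G) ≤ 2. For the lower bound, the 3 vertices {1, 3, 5} are pairwise adjacent, and any tree decomposition puts a clique entirely inside one bag — forcing width ≥ 2. The upper and lower bounds meet at 2, so that is the treewidth.

2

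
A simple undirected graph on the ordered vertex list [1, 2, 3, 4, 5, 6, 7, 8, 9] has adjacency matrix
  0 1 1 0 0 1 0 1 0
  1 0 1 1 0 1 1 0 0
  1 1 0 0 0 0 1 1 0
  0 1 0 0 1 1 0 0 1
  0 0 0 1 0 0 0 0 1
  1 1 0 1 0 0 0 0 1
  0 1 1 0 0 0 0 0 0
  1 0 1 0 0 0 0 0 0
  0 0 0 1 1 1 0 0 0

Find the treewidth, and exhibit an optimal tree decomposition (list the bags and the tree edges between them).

Each bag holds 3 vertices, so the decomposition has width 2, which upper-bounds the treewidth. Conversely, {1, 3, 8} is a clique of size 3, and the vertices of any clique must share a bag in every tree decomposition; so some bag has ≥ 3 vertices and tw(G) ≥ 2. Hence tw(G) = 2 exactly.

Treewidth 2.
One optimal decomposition is:
Bags: B1 = {1, 3, 8}  B2 = {1, 2, 3}  B3 = {2, 3, 7}  B4 = {1, 2, 6}  B5 = {2, 4, 6}  B6 = {4, 6, 9}  B7 = {4, 5, 9}
Tree: B1–B2, B2–B3, B2–B4, B4–B5, B5–B6, B6–B7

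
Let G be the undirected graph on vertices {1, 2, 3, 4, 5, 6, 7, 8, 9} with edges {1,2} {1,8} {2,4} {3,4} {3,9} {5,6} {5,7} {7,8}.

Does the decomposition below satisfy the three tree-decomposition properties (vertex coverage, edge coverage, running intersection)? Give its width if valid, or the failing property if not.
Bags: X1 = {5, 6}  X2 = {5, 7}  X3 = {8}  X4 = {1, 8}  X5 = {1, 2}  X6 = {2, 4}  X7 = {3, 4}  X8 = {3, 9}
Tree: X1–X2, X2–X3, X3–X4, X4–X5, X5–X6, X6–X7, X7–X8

No — edge (7,8) lies in no bag.

A tree decomposition must satisfy three properties: every vertex lies in some bag; for every edge, both endpoints lie together in some bag; and for every vertex, the bags containing it form a connected subtree. Here edge (7,8) lies in no bag, so the decomposition is invalid.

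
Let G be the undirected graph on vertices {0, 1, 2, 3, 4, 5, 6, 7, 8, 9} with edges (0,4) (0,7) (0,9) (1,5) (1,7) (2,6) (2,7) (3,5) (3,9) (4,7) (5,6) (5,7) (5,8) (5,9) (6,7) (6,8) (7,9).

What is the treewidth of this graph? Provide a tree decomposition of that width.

Treewidth 2.
One optimal decomposition is:
Bags: B1 = {5, 7, 9}  B2 = {0, 7, 9}  B3 = {1, 5, 7}  B4 = {5, 6, 7}  B5 = {3, 5, 9}  B6 = {5, 6, 8}  B7 = {2, 6, 7}  B8 = {0, 4, 7}
Tree: B1–B2, B1–B3, B1–B4, B1–B5, B4–B6, B4–B7, B2–B8

Every bag has size at most 3, so the width is 3 − 1 = 2 and tw(G) ≤ 2. On the other hand G contains the 3-clique {5, 6, 8}. A clique must lie in a single bag of any decomposition, so no decomposition can have width below 2. Hence tw(G) = 2 exactly.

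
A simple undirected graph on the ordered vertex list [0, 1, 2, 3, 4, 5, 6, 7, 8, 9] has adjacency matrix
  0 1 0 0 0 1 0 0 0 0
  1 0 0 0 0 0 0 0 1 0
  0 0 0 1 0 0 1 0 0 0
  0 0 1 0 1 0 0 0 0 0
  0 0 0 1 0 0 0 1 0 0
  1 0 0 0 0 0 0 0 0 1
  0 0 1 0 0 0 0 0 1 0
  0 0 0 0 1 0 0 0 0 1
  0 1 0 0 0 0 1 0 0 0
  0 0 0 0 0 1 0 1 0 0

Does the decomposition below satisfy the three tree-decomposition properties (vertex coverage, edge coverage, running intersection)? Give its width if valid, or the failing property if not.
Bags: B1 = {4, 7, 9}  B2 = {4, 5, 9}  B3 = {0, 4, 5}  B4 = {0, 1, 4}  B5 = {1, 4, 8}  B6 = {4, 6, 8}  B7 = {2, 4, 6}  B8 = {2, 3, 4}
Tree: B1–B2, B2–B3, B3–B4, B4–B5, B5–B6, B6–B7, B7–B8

Every vertex of G appears in some bag (union = {0, 1, 2, 3, 4, 5, 6, 7, 8, 9}); every edge is covered by a bag; and for each vertex v the set of bags containing v is connected in the bag tree. The decomposition is therefore valid. The largest bag has 3 vertices, so the width is 2.

Yes; width 2.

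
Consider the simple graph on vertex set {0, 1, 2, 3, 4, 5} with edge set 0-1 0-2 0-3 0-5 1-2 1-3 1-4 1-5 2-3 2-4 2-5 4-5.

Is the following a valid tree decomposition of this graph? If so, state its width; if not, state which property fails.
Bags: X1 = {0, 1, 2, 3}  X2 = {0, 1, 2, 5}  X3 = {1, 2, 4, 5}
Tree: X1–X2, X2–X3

Checking the three conditions: (i) the bags cover all of {0, 1, 2, 3, 4, 5}; (ii) for each edge, some bag contains both endpoints; (iii) the bags containing any fixed vertex form a subtree. All hold, so the decomposition is valid with width 4 − 1 = 3.

Yes; width 3.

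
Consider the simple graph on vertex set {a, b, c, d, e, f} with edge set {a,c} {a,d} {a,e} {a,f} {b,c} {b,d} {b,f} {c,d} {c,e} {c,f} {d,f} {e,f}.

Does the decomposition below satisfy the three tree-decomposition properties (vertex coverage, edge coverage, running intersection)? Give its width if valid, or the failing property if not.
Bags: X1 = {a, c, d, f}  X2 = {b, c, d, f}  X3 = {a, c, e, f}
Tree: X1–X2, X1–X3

Every vertex of G appears in some bag (union = {a, b, c, d, e, f}); every edge is covered by a bag; and for each vertex v the set of bags containing v is connected in the bag tree. The decomposition is therefore valid. The largest bag has 4 vertices, so the width is 3.

Yes; width 3.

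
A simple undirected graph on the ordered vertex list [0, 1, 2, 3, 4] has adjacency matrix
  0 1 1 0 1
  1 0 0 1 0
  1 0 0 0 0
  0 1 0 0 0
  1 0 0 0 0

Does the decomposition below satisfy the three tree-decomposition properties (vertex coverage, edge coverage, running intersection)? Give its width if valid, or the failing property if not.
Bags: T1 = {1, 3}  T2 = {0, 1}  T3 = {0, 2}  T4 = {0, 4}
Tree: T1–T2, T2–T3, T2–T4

Yes; width 1.

Every vertex of G appears in some bag (union = {0, 1, 2, 3, 4}); every edge is covered by a bag; and for each vertex v the set of bags containing v is connected in the bag tree. The decomposition is therefore valid. The largest bag has 2 vertices, so the width is 1.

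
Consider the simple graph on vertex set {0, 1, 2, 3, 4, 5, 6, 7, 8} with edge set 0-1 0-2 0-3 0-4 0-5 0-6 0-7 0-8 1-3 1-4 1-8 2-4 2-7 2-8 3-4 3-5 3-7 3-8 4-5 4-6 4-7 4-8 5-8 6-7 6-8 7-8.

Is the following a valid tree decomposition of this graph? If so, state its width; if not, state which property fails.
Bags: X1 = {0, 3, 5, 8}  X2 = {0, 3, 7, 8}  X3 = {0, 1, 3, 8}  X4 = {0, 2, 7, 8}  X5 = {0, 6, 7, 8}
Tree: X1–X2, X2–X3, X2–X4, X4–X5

No — vertex 4 appears in no bag.

A tree decomposition must satisfy three properties: every vertex lies in some bag; for every edge, both endpoints lie together in some bag; and for every vertex, the bags containing it form a connected subtree. Here vertex 4 appears in no bag, so the decomposition is invalid.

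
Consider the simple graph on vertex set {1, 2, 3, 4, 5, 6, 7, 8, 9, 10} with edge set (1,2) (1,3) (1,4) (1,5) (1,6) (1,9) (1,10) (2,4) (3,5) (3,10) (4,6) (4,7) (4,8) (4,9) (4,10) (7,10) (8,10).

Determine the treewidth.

2

A width-2 tree decomposition is:
Bags: B1 = {1, 4, 10}  B2 = {1, 3, 10}  B3 = {1, 4, 9}  B4 = {1, 2, 4}  B5 = {1, 4, 6}  B6 = {4, 7, 10}  B7 = {1, 3, 5}  B8 = {4, 8, 10}
Tree: B1–B2, B1–B3, B3–B4, B4–B5, B1–B6, B2–B7, B1–B8
Each bag holds 3 vertices, so the decomposition has width 2, which upper-bounds the treewidth. Conversely, {4, 8, 10} is a clique of size 3, and the vertices of any clique must share a bag in every tree decomposition; so some bag has ≥ 3 vertices and tw(G) ≥ 2. Therefore the treewidth is 2.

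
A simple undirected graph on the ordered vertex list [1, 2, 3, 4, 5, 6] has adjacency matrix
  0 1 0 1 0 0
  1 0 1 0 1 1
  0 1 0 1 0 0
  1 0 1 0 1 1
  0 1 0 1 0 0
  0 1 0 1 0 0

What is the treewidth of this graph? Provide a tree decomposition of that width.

Every bag has size at most 3, so the width is 3 − 1 = 2 and tw(G) ≤ 2. For the lower bound, G contains the cycle 5–4–6–2–5, so G is not a forest; only forests have treewidth ≤ 1, hence tw(G) ≥ 2. Combining the bounds, tw(G) = 2.

Treewidth 2.
Bags: B1 = {2, 4, 5}  B2 = {2, 4, 6}  B3 = {1, 2, 4}  B4 = {2, 3, 4}
Tree: B1–B2, B2–B3, B3–B4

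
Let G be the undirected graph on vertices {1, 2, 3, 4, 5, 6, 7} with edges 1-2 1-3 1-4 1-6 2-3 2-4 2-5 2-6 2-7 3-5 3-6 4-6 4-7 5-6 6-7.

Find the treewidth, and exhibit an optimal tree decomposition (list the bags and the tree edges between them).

Every bag has size at most 4, so the width is 4 − 1 = 3 and tw(G) ≤ 3. On the other hand G contains the 4-clique {1, 2, 3, 6}. A clique must lie in a single bag of any decomposition, so no decomposition can have width below 3. Hence tw(G) = 3 exactly.

Treewidth 3.
Bags: B1 = {2, 3, 5, 6}  B2 = {1, 2, 3, 6}  B3 = {1, 2, 4, 6}  B4 = {2, 4, 6, 7}
Tree: B1–B2, B2–B3, B3–B4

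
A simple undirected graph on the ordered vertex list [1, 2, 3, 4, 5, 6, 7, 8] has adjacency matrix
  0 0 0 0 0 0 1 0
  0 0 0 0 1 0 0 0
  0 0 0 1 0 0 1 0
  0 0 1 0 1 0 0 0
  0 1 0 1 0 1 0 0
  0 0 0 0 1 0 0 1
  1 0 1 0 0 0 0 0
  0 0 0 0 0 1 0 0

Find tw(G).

A width-1 tree decomposition is:
Bags: B1 = {5, 6}  B2 = {4, 5}  B3 = {3, 4}  B4 = {3, 7}  B5 = {6, 8}  B6 = {2, 5}  B7 = {1, 7}
Tree: B1–B2, B2–B3, B3–B4, B1–B5, B1–B6, B4–B7
The largest bag has 2 vertices, giving width 1; this decomposition certifies tw(G) ≤ 1. Since G has at least one edge (e.g. 6–5), it is not an edgeless graph, so tw(G) ≥ 1. The upper and lower bounds meet at 1, so that is the treewidth.

1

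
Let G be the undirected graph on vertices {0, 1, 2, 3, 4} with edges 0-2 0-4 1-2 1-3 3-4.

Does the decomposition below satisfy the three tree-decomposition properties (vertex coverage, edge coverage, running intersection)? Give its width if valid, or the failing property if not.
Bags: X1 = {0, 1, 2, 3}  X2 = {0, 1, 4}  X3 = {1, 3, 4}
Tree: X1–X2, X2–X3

A tree decomposition must satisfy three properties: every vertex lies in some bag; for every edge, both endpoints lie together in some bag; and for every vertex, the bags containing it form a connected subtree. Here bags containing vertex 3 are not connected in the tree, so the decomposition is invalid.

No — bags containing vertex 3 are not connected in the tree.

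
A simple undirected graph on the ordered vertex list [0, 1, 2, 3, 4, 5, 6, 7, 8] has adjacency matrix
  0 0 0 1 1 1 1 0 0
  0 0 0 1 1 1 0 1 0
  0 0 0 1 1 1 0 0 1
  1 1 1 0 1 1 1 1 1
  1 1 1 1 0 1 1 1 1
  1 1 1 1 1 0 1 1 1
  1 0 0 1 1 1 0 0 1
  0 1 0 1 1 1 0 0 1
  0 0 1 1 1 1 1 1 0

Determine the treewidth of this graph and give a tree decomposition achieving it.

Each bag holds 5 vertices, so the decomposition has width 4, which upper-bounds the treewidth. For the lower bound, the 5 vertices {0, 3, 4, 5, 6} are pairwise adjacent, and any tree decomposition puts a clique entirely inside one bag — forcing width ≥ 4. Combining the bounds, tw(G) = 4.

Treewidth 4.
One such decomposition:
Bags: B1 = {3, 4, 5, 7, 8}  B2 = {1, 3, 4, 5, 7}  B3 = {2, 3, 4, 5, 8}  B4 = {3, 4, 5, 6, 8}  B5 = {0, 3, 4, 5, 6}
Tree: B1–B2, B1–B3, B3–B4, B4–B5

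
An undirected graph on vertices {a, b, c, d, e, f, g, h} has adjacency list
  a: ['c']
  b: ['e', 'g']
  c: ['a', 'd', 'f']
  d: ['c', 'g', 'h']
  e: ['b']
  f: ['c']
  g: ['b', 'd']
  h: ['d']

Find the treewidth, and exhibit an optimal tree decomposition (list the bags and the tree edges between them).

Every bag has size at most 2, so the width is 2 − 1 = 1 and tw(G) ≤ 1. Since G has at least one edge (e.g. g–d), it is not an edgeless graph, so tw(G) ≥ 1. Therefore the treewidth is 1.

Treewidth 1.
One optimal decomposition is:
Bags: B1 = {d, g}  B2 = {c, d}  B3 = {a, c}  B4 = {d, h}  B5 = {b, g}  B6 = {c, f}  B7 = {b, e}
Tree: B1–B2, B2–B3, B2–B4, B1–B5, B3–B6, B5–B7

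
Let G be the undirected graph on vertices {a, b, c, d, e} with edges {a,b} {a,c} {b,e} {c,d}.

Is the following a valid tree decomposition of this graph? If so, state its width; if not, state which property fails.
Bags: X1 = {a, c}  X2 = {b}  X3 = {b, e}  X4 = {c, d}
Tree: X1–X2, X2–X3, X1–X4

A tree decomposition must satisfy three properties: every vertex lies in some bag; for every edge, both endpoints lie together in some bag; and for every vertex, the bags containing it form a connected subtree. Here edge (a,b) lies in no bag, so the decomposition is invalid.

No — edge (a,b) lies in no bag.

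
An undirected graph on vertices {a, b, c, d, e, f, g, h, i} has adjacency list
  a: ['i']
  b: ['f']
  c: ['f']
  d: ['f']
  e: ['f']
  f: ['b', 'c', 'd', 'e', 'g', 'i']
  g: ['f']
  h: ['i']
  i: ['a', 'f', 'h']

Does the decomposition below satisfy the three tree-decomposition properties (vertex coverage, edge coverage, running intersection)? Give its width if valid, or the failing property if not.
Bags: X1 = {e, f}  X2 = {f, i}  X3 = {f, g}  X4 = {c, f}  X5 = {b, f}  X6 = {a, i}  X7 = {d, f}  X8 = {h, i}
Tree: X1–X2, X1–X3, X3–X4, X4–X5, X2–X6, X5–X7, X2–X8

Yes; width 1.

Every vertex of G appears in some bag (union = {a, b, c, d, e, f, g, h, i}); every edge is covered by a bag; and for each vertex v the set of bags containing v is connected in the bag tree. The decomposition is therefore valid. The largest bag has 2 vertices, so the width is 1.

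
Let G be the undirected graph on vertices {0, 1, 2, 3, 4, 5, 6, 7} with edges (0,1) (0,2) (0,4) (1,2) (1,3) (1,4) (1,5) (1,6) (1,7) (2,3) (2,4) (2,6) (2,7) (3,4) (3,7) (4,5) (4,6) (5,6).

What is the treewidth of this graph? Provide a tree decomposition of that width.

Every bag has size at most 4, so the width is 4 − 1 = 3 and tw(G) ≤ 3. Conversely, {0, 1, 2, 4} is a clique of size 4, and the vertices of any clique must share a bag in every tree decomposition; so some bag has ≥ 4 vertices and tw(G) ≥ 3. The upper and lower bounds meet at 3, so that is the treewidth.

Treewidth 3.
Bags: B1 = {1, 2, 4, 6}  B2 = {1, 4, 5, 6}  B3 = {1, 2, 3, 4}  B4 = {0, 1, 2, 4}  B5 = {1, 2, 3, 7}
Tree: B1–B2, B1–B3, B3–B4, B3–B5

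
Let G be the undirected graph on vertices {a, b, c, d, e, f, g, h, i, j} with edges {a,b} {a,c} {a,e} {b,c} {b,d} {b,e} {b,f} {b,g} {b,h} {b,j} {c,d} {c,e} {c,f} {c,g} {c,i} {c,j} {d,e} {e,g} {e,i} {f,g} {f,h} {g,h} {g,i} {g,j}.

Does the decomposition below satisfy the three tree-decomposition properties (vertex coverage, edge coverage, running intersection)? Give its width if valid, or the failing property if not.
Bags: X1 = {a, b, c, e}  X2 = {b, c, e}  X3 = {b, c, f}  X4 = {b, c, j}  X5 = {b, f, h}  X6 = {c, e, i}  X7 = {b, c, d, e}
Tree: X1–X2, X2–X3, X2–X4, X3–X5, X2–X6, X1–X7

No — vertex g appears in no bag.

A tree decomposition must satisfy three properties: every vertex lies in some bag; for every edge, both endpoints lie together in some bag; and for every vertex, the bags containing it form a connected subtree. Here vertex g appears in no bag, so the decomposition is invalid.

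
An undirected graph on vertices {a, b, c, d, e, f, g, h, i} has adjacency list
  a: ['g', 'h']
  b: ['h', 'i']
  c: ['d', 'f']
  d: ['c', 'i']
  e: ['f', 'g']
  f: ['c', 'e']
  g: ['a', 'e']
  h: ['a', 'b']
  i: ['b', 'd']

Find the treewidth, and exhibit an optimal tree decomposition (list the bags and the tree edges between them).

Treewidth 2.
One such decomposition:
Bags: B1 = {e, f, g}  B2 = {a, f, g}  B3 = {a, f, h}  B4 = {b, f, h}  B5 = {b, f, i}  B6 = {d, f, i}  B7 = {c, d, f}
Tree: B1–B2, B2–B3, B3–B4, B4–B5, B5–B6, B6–B7

Each bag holds 3 vertices, so the decomposition has width 2, which upper-bounds the treewidth. Since f–e–g–a–h–b–i–d–c–f is a cycle in G, G is not acyclic. Forests are exactly the graphs of treewidth ≤ 1, so tw(G) ≥ 2. Therefore the treewidth is 2.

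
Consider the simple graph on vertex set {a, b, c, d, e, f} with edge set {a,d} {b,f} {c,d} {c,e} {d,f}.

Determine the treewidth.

A width-1 tree decomposition is:
Bags: B1 = {d, f}  B2 = {a, d}  B3 = {b, f}  B4 = {c, d}  B5 = {c, e}
Tree: B1–B2, B1–B3, B1–B4, B4–B5
Every bag has size at most 2, so the width is 2 − 1 = 1 and tw(G) ≤ 1. Since G has at least one edge (e.g. f–d), it is not an edgeless graph, so tw(G) ≥ 1. Hence tw(G) = 1 exactly.

1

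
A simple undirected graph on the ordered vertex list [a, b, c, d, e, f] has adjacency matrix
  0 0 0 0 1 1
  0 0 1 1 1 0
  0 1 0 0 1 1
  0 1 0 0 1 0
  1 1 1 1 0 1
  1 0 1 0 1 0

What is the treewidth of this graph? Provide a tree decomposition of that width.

Treewidth 2.
Bags: B1 = {b, c, e}  B2 = {b, d, e}  B3 = {c, e, f}  B4 = {a, e, f}
Tree: B1–B2, B1–B3, B3–B4

The largest bag has 3 vertices, giving width 2; this decomposition certifies tw(G) ≤ 2. For the lower bound, the 3 vertices {b, d, e} are pairwise adjacent, and any tree decomposition puts a clique entirely inside one bag — forcing width ≥ 2. Therefore the treewidth is 2.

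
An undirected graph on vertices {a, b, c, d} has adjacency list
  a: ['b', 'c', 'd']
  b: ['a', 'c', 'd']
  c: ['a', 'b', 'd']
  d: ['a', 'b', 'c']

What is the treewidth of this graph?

3

A width-3 tree decomposition is:
Bags: B1 = {a, b, c, d}
Tree: (single bag)
With just one bag of size 4, the width is 4 − 1 = 3, so tw(G) ≤ 3. For the lower bound, the 4 vertices {a, b, c, d} are pairwise adjacent, and any tree decomposition puts a clique entirely inside one bag — forcing width ≥ 3. Therefore the treewidth is 3.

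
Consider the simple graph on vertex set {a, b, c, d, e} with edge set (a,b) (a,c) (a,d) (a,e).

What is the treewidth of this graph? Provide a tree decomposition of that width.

Each bag holds 2 vertices, so the decomposition has width 1, which upper-bounds the treewidth. Since G has at least one edge (e.g. a–c), it is not an edgeless graph, so tw(G) ≥ 1. The upper and lower bounds meet at 1, so that is the treewidth.

Treewidth 1.
Bags: B1 = {a, c}  B2 = {a, e}  B3 = {a, b}  B4 = {a, d}
Tree: B1–B2, B2–B3, B1–B4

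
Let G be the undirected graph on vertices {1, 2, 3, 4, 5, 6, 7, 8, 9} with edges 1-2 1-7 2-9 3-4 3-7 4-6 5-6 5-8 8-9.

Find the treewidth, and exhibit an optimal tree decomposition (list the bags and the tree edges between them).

Treewidth 2.
One such decomposition:
Bags: B1 = {1, 2, 9}  B2 = {1, 7, 9}  B3 = {3, 7, 9}  B4 = {3, 4, 9}  B5 = {4, 6, 9}  B6 = {5, 6, 9}  B7 = {5, 8, 9}
Tree: B1–B2, B2–B3, B3–B4, B4–B5, B5–B6, B6–B7

The largest bag has 3 vertices, giving width 2; this decomposition certifies tw(G) ≤ 2. The edges 9–2–1–7–3–4–6–5–8–9 form a cycle, so G is not a tree and its treewidth is at least 2. Combining the bounds, tw(G) = 2.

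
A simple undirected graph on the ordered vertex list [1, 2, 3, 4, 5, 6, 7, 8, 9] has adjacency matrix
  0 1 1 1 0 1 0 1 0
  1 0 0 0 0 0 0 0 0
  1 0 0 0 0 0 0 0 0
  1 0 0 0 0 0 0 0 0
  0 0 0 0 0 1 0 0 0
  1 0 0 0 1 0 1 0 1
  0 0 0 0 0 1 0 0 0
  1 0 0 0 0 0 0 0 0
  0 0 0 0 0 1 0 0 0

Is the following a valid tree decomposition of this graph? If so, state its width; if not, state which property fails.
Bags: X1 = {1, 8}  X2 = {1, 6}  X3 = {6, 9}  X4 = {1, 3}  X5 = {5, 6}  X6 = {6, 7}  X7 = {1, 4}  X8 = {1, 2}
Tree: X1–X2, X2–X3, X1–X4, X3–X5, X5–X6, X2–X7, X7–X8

Checking the three conditions: (i) the bags cover all of {1, 2, 3, 4, 5, 6, 7, 8, 9}; (ii) for each edge, some bag contains both endpoints; (iii) the bags containing any fixed vertex form a subtree. All hold, so the decomposition is valid with width 2 − 1 = 1.

Yes; width 1.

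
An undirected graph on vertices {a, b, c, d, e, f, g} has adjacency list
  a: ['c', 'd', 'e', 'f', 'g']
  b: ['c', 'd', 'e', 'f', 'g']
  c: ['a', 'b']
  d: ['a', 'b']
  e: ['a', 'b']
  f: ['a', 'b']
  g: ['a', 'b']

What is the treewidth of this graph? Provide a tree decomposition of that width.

Each bag holds 3 vertices, so the decomposition has width 2, which upper-bounds the treewidth. The edges b–e–a–g–b form a cycle, so G is not a tree and its treewidth is at least 2. Therefore the treewidth is 2.

Treewidth 2.
Bags: B1 = {a, b, e}  B2 = {a, b, g}  B3 = {a, b, c}  B4 = {a, b, d}  B5 = {a, b, f}
Tree: B1–B2, B2–B3, B3–B4, B4–B5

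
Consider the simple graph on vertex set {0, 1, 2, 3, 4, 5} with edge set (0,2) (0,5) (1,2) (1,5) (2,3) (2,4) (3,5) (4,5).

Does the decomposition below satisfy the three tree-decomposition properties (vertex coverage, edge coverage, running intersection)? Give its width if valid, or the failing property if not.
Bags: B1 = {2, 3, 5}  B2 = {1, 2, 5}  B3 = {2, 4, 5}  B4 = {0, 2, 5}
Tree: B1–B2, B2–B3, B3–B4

Vertex coverage: the bags together contain {0, 1, 2, 3, 4, 5}, the full vertex set. Edge coverage: each edge of G has both endpoints in at least one bag. Running intersection: for every vertex, the bags containing it form a connected subtree. All three properties hold, so this is a valid tree decomposition of width max|bag| − 1 = 2, and hence tw(G) ≤ 2.

Yes; width 2.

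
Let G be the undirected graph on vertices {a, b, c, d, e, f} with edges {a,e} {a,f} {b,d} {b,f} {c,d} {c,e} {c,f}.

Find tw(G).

2

A width-2 tree decomposition is:
Bags: B1 = {b, c, d}  B2 = {b, c, f}  B3 = {c, e, f}  B4 = {a, e, f}
Tree: B1–B2, B2–B3, B3–B4
The largest bag has 3 vertices, giving width 2; this decomposition certifies tw(G) ≤ 2. Since d–b–f–c–d is a cycle in G, G is not acyclic. Forests are exactly the graphs of treewidth ≤ 1, so tw(G) ≥ 2. Combining the bounds, tw(G) = 2.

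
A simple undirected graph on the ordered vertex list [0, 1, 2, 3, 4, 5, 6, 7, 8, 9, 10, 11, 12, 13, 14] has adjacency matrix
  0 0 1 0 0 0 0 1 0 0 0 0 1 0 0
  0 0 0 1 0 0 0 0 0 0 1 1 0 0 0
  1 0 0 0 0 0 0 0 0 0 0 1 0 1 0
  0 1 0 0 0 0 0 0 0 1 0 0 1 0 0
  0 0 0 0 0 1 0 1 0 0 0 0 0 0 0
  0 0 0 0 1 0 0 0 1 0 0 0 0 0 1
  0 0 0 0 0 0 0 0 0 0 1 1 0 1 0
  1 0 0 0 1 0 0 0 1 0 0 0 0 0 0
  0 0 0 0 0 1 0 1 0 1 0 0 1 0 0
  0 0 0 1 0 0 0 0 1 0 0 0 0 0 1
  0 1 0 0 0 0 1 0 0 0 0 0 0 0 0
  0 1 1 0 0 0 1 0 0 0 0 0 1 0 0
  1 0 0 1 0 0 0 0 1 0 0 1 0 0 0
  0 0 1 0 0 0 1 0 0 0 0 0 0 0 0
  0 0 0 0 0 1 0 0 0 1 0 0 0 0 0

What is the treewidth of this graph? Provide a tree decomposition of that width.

Each bag holds 4 vertices, so the decomposition has width 3, which upper-bounds the treewidth. For the lower bound: the 4 vertex sets {4,5,14}, {9}, {8}, {0,3,7,12} are disjoint, each induces a connected subgraph, and every pair is joined by at least one edge of G. Contracting each set to a single vertex therefore yields K_{4} as a minor, and since treewidth is minor-monotone, tw(G) ≥ tw(K_{4}) = 3. The upper and lower bounds meet at 3, so that is the treewidth.

Treewidth 3.
One such decomposition:
Bags: B1 = {4, 5, 9, 14}  B2 = {4, 5, 8, 9}  B3 = {4, 7, 8, 9}  B4 = {3, 7, 8, 9}  B5 = {3, 7, 8, 12}  B6 = {0, 3, 7, 12}  B7 = {0, 1, 3, 12}  B8 = {0, 1, 11, 12}  B9 = {0, 1, 2, 11}  B10 = {1, 2, 10, 11}  B11 = {2, 6, 10, 11}  B12 = {2, 6, 10, 13}
Tree: B1–B2, B2–B3, B3–B4, B4–B5, B5–B6, B6–B7, B7–B8, B8–B9, B9–B10, B10–B11, B11–B12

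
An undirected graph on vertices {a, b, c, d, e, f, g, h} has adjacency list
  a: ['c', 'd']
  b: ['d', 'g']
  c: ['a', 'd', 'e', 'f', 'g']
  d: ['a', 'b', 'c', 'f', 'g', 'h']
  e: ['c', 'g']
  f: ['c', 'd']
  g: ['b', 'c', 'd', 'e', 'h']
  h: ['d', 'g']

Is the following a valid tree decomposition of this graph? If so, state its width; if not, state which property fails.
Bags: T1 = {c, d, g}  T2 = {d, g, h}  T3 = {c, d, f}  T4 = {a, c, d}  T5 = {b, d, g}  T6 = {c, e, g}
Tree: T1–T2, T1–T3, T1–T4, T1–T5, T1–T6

Vertex coverage: the bags together contain {a, b, c, d, e, f, g, h}, the full vertex set. Edge coverage: each edge of G has both endpoints in at least one bag. Running intersection: for every vertex, the bags containing it form a connected subtree. All three properties hold, so this is a valid tree decomposition of width max|bag| − 1 = 2, and hence tw(G) ≤ 2.

Yes; width 2.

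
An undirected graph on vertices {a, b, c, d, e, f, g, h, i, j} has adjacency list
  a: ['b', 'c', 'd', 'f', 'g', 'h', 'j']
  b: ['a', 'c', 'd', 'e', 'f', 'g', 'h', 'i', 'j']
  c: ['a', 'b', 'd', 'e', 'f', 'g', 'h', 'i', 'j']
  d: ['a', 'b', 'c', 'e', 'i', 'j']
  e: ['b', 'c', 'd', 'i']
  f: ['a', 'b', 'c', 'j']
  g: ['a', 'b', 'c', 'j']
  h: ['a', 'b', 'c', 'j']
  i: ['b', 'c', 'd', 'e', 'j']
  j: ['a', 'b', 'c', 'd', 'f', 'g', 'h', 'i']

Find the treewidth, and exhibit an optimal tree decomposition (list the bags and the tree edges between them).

Treewidth 4.
One optimal decomposition is:
Bags: B1 = {a, b, c, g, j}  B2 = {a, b, c, h, j}  B3 = {a, b, c, d, j}  B4 = {a, b, c, f, j}  B5 = {b, c, d, i, j}  B6 = {b, c, d, e, i}
Tree: B1–B2, B2–B3, B1–B4, B3–B5, B5–B6

Each bag holds 5 vertices, so the decomposition has width 4, which upper-bounds the treewidth. For the lower bound, the 5 vertices {a, b, c, d, j} are pairwise adjacent, and any tree decomposition puts a clique entirely inside one bag — forcing width ≥ 4. The upper and lower bounds meet at 4, so that is the treewidth.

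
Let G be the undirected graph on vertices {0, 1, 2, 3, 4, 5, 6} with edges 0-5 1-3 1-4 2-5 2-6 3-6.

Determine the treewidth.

1

A width-1 tree decomposition is:
Bags: B1 = {1, 4}  B2 = {1, 3}  B3 = {3, 6}  B4 = {2, 6}  B5 = {2, 5}  B6 = {0, 5}
Tree: B1–B2, B2–B3, B3–B4, B4–B5, B5–B6
The largest bag has 2 vertices, giving width 1; this decomposition certifies tw(G) ≤ 1. Any graph with an edge has treewidth ≥ 1, and G has the edge 4–1. Therefore the treewidth is 1.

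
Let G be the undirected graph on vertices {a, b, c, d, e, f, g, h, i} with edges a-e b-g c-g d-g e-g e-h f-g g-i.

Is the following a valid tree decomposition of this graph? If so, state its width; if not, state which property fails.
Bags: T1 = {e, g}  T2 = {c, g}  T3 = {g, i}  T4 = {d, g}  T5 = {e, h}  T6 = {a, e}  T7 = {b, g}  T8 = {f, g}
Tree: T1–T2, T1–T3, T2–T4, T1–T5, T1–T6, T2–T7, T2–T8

Yes; width 1.

Every vertex of G appears in some bag (union = {a, b, c, d, e, f, g, h, i}); every edge is covered by a bag; and for each vertex v the set of bags containing v is connected in the bag tree. The decomposition is therefore valid. The largest bag has 2 vertices, so the width is 1.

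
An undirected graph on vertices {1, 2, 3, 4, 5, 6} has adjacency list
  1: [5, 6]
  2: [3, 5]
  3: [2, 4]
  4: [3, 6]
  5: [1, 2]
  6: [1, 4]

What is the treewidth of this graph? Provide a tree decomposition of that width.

Each bag holds 3 vertices, so the decomposition has width 2, which upper-bounds the treewidth. For the lower bound, G contains the cycle 4–6–1–5–2–3–4, so G is not a forest; only forests have treewidth ≤ 1, hence tw(G) ≥ 2. Combining the bounds, tw(G) = 2.

Treewidth 2.
One such decomposition:
Bags: B1 = {1, 4, 6}  B2 = {1, 4, 5}  B3 = {2, 4, 5}  B4 = {2, 3, 4}
Tree: B1–B2, B2–B3, B3–B4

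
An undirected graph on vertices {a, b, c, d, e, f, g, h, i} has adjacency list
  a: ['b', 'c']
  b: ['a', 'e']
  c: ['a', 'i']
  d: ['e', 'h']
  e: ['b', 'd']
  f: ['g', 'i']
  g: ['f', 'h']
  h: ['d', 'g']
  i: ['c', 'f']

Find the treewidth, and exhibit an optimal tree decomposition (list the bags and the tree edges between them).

Treewidth 2.
One optimal decomposition is:
Bags: B1 = {b, d, e}  B2 = {b, d, h}  B3 = {b, g, h}  B4 = {b, f, g}  B5 = {b, f, i}  B6 = {b, c, i}  B7 = {a, b, c}
Tree: B1–B2, B2–B3, B3–B4, B4–B5, B5–B6, B6–B7

Each bag holds 3 vertices, so the decomposition has width 2, which upper-bounds the treewidth. Since b–e–d–h–g–f–i–c–a–b is a cycle in G, G is not acyclic. Forests are exactly the graphs of treewidth ≤ 1, so tw(G) ≥ 2. Hence tw(G) = 2 exactly.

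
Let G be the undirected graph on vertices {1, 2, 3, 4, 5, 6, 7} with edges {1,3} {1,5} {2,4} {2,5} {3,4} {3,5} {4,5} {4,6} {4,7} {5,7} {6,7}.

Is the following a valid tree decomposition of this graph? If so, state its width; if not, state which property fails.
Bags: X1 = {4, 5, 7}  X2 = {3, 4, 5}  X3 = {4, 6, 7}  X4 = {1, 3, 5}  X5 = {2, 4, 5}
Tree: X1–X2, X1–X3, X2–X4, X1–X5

Vertex coverage: the bags together contain {1, 2, 3, 4, 5, 6, 7}, the full vertex set. Edge coverage: each edge of G has both endpoints in at least one bag. Running intersection: for every vertex, the bags containing it form a connected subtree. All three properties hold, so this is a valid tree decomposition of width max|bag| − 1 = 2, and hence tw(G) ≤ 2.

Yes; width 2.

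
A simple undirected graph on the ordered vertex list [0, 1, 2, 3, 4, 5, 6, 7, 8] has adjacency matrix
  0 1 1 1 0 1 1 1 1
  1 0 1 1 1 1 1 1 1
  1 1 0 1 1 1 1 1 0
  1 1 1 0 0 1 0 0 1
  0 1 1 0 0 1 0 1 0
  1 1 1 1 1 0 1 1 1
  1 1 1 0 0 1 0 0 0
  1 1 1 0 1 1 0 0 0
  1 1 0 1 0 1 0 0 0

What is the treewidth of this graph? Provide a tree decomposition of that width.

Each bag holds 5 vertices, so the decomposition has width 4, which upper-bounds the treewidth. On the other hand G contains the 5-clique {0, 1, 3, 5, 8}. A clique must lie in a single bag of any decomposition, so no decomposition can have width below 4. The upper and lower bounds meet at 4, so that is the treewidth.

Treewidth 4.
Bags: B1 = {0, 1, 2, 3, 5}  B2 = {0, 1, 2, 5, 6}  B3 = {0, 1, 2, 5, 7}  B4 = {1, 2, 4, 5, 7}  B5 = {0, 1, 3, 5, 8}
Tree: B1–B2, B1–B3, B3–B4, B1–B5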